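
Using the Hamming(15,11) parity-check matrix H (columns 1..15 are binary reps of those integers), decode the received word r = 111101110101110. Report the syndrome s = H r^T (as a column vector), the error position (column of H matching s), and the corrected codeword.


s = (1, 0, 0, 0)^T, error position = 8, corrected codeword c = 111101100101110

Compute s = H r^T mod 2 one row at a time:
  s_1 = 1 + 0 + 1 + 0 + 1 + 1 + 1 + 0 = 5 ≡ 1 (mod 2).
  s_2 = 1 + 0 + 1 + 1 + 1 + 1 + 1 + 0 = 6 ≡ 0 (mod 2).
  s_3 = 1 + 1 + 1 + 1 + 1 + 0 + 1 + 0 = 6 ≡ 0 (mod 2).
  s_4 = 1 + 1 + 0 + 1 + 0 + 0 + 1 + 0 = 4 ≡ 0 (mod 2).
s = (1, 0, 0, 0)^T — this equals column 8 of H (binary 1000), so error is at position 8.
Correct: flip bit 8 of r = 111101110101110 to get c = 111101100101110.


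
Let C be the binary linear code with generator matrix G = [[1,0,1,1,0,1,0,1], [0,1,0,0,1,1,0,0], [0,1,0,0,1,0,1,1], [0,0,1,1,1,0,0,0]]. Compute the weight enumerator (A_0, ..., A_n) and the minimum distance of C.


Weight distribution: A_0 = 1, A_3 = 5, A_4 = 5, A_5 = 2, A_6 = 2, A_7 = 1. Minimum distance d = 3.

Enumerate all 2^4 = 16 messages m ∈ F_2^4.
For each, compute codeword c = mG in F_2^8, then tally its weight.
  m = 0000 → c = 00000000, weight = 0.
  m = 1000 → c = 10110101, weight = 5.
  m = 0100 → c = 01001100, weight = 3.
  m = 1100 → c = 11111001, weight = 6.
  m = 0010 → c = 01001011, weight = 4.
  m = 1010 → c = 11111110, weight = 7.
  m = 0110 → c = 00000111, weight = 3.
  m = 1110 → c = 10110010, weight = 4.
  m = 0001 → c = 00111000, weight = 3.
  m = 1001 → c = 10001101, weight = 4.
  m = 0101 → c = 01110100, weight = 4.
  m = 1101 → c = 11000001, weight = 3.
  m = 0011 → c = 01110011, weight = 5.
  m = 1011 → c = 11000110, weight = 4.
  m = 0111 → c = 00111111, weight = 6.
  m = 1111 → c = 10001010, weight = 3.
Tally weights:
  weight 0: 1 codewords.
  weight 3: 5 codewords.
  weight 4: 5 codewords.
  weight 5: 2 codewords.
  weight 6: 2 codewords.
  weight 7: 1 codewords.
Minimum distance d = smallest w > 0 with A_w > 0 = 3.
Sanity: Σ A_w = 16 = 2^4 = 16 ✓.


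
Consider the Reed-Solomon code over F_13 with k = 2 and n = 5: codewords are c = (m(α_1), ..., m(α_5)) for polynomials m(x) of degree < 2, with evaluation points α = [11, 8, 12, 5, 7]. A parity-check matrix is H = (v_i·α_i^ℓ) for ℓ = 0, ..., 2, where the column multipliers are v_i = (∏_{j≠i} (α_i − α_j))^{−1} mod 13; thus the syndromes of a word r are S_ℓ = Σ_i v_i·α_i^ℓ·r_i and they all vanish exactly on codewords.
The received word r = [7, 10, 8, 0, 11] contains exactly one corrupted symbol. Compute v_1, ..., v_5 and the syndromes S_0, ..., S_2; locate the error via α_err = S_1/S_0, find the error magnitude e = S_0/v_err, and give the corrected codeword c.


S = (8, 5, 8), error at position 3, error magnitude e = 2, c = [7, 10, 6, 0, 11].

Step 1: column multipliers v_i = (∏_{j≠i}(α_i − α_j))^{−1} mod 13.
  i = 1 (α = 11): (11−8)(11−12)(11−5)(11−7) = 3·(−1)·6·4 = −72 ≡ 6, so v_1 = 6^{−1} = 11 (mod 13).
  i = 2 (α = 8): (8−11)(8−12)(8−5)(8−7) = (−3)·(−4)·3·1 = 36 ≡ 10, so v_2 = 10^{−1} = 4 (mod 13).
  i = 3 (α = 12): (12−11)(12−8)(12−5)(12−7) = 1·4·7·5 = 140 ≡ 10, so v_3 = 10^{−1} = 4 (mod 13).
  i = 4 (α = 5): (5−11)(5−8)(5−12)(5−7) = (−6)·(−3)·(−7)·(−2) = 252 ≡ 5, so v_4 = 5^{−1} = 8 (mod 13).
  i = 5 (α = 7): (7−11)(7−8)(7−12)(7−5) = (−4)·(−1)·(−5)·2 = −40 ≡ 12, so v_5 = 12^{−1} = 12 (mod 13).
  v = [11, 4, 4, 8, 12].
Step 2: syndromes of r = [7, 10, 8, 0, 11] (all sums mod 13).
  S_0 = Σ v_i r_i = 11·7 + 4·10 + 4·8 + 8·0 + 12·11 = 281 ≡ 8.
  S_1 = Σ v_i α_i r_i = 11·11·7 + 4·8·10 + 4·12·8 + 8·5·0 + 12·7·11 = 2475 ≡ 5.
  α_i^2 mod 13 = [4, 12, 1, 12, 10].
  S_2 = Σ v_i α_i^2 r_i = 11·4·7 + 4·12·10 + 4·1·8 + 8·12·0 + 12·10·11 = 2140 ≡ 8.
  S = (8, 5, 8) ≠ 0, so r is not a codeword (an error is present).
Step 3: locate the error. For a single error e at position i, S_ℓ = v_i·e·α_i^ℓ, so α_err = S_1/S_0.
  S_0^{−1} = 8^{−1} = 5 (mod 13), so α_err = 5·5 = 25 ≡ 12 = α_3. Error position i = 3.
  Consistency check: S_2/S_1 = 8·8 = 64 ≡ 12 = α_err ✓ (single-error assumption holds).
Step 4: error magnitude e = S_0/v_3 = S_0·∏_{j≠3}(α_3 − α_j) = 8·10 = 80 ≡ 2 (mod 13).
Step 5: correct position 3: c_3 = r_3 − e = 8 − 2 ≡ 6 (mod 13). Hence c = [7, 10, 6, 0, 11].
  Check: interpolating c through the α_i gives m(x) = 5 + 12·x (degree < 2) with m(α_i) = c_i for every i, so c is indeed a codeword.


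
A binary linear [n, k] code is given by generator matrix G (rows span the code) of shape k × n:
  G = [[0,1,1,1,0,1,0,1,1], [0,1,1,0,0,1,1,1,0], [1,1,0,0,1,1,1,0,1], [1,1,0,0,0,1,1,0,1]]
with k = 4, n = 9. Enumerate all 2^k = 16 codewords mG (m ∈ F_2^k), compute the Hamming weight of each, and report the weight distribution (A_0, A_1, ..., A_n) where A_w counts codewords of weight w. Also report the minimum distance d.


Weight distribution: A_0 = 1, A_1 = 1, A_3 = 1, A_4 = 3, A_5 = 5, A_6 = 4, A_7 = 1. Minimum distance d = 1.

Enumerate all 2^4 = 16 messages m ∈ F_2^4.
For each, compute codeword c = mG in F_2^9, then tally its weight.
  m = 0000 → c = 000000000, weight = 0.
  m = 1000 → c = 011101011, weight = 6.
  m = 0100 → c = 011001110, weight = 5.
  m = 1100 → c = 000100101, weight = 3.
  m = 0010 → c = 110011101, weight = 6.
  m = 1010 → c = 101110110, weight = 6.
  m = 0110 → c = 101010011, weight = 5.
  m = 1110 → c = 110111000, weight = 5.
  m = 0001 → c = 110001101, weight = 5.
  m = 1001 → c = 101100110, weight = 5.
  m = 0101 → c = 101000011, weight = 4.
  m = 1101 → c = 110101000, weight = 4.
  m = 0011 → c = 000010000, weight = 1.
  m = 1011 → c = 011111011, weight = 7.
  m = 0111 → c = 011011110, weight = 6.
  m = 1111 → c = 000110101, weight = 4.
Tally weights:
  weight 0: 1 codewords.
  weight 1: 1 codewords.
  weight 3: 1 codewords.
  weight 4: 3 codewords.
  weight 5: 5 codewords.
  weight 6: 4 codewords.
  weight 7: 1 codewords.
Minimum distance d = smallest w > 0 with A_w > 0 = 1.
Sanity: Σ A_w = 16 = 2^4 = 16 ✓.


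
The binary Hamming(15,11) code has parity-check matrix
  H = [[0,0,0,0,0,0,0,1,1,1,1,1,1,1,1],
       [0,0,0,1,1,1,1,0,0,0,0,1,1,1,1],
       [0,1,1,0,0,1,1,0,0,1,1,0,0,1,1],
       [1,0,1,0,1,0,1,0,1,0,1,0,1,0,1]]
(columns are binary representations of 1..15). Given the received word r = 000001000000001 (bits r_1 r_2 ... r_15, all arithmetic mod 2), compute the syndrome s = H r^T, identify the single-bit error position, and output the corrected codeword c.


s = (1, 0, 0, 1)^T, error position = 9, corrected codeword c = 000001001000001

Compute s = H r^T mod 2 one row at a time:
  s_1 = 0 + 0 + 0 + 0 + 0 + 0 + 0 + 1 = 1 ≡ 1 (mod 2).
  s_2 = 0 + 0 + 1 + 0 + 0 + 0 + 0 + 1 = 2 ≡ 0 (mod 2).
  s_3 = 0 + 0 + 1 + 0 + 0 + 0 + 0 + 1 = 2 ≡ 0 (mod 2).
  s_4 = 0 + 0 + 0 + 0 + 0 + 0 + 0 + 1 = 1 ≡ 1 (mod 2).
s = (1, 0, 0, 1)^T — this equals column 9 of H (binary 1001), so error is at position 9.
Correct: flip bit 9 of r = 000001000000001 to get c = 000001001000001.


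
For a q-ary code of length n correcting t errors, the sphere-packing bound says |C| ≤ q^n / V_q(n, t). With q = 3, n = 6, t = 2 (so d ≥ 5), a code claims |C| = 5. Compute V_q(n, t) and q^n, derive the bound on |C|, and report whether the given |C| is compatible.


V_q(n, t) = 73, q^n = 729, Hamming bound = 9, |C| = 5 ≤ bound (satisfied).

Step 1: Compute V_q(n, t) = Σ_{j=0}^2 C(n, j) (q−1)^j.
  j = 0: C(6,0)·(2)^0 = 1·1 = 1.
  j = 1: C(6,1)·(2)^1 = 6·2 = 12.
  j = 2: C(6,2)·(2)^2 = 15·4 = 60.
  V_q(n, t) = 1 + 12 + 60 = 73.
Step 2: q^n = 3^6 = 729.
Step 3: Hamming bound ⌊q^n / V_q(n,t)⌋ = ⌊729/73⌋ = 9.
Step 4: Compare |C| = 5 to 9: satisfied.
The claimed |C| lies below the Hamming bound.


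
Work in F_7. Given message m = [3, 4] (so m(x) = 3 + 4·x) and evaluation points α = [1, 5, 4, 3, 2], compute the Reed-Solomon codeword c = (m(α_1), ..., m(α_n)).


c = [0, 2, 5, 1, 4]

Message polynomial: m(x) = 3 + 4·x (mod 7).
For each evaluation point α_i, compute m(α_i) mod 7:
  α_1 = 1: Horner steps 4 → 0, so m(1) = 0.
  α_2 = 5: Horner steps 4 → 2, so m(5) = 2.
  α_3 = 4: Horner steps 4 → 5, so m(4) = 5.
  α_4 = 3: Horner steps 4 → 1, so m(3) = 1.
  α_5 = 2: Horner steps 4 → 4, so m(2) = 4.
Codeword c = [0, 2, 5, 1, 4] ∈ F_7^5.


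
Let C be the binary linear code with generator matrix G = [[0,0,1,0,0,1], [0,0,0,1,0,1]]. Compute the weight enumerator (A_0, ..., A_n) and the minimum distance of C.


Weight distribution: A_0 = 1, A_2 = 3. Minimum distance d = 2.

Enumerate all 2^2 = 4 messages m ∈ F_2^2.
For each, compute codeword c = mG in F_2^6, then tally its weight.
  m = 00 → c = 000000, weight = 0.
  m = 10 → c = 001001, weight = 2.
  m = 01 → c = 000101, weight = 2.
  m = 11 → c = 001100, weight = 2.
Tally weights:
  weight 0: 1 codewords.
  weight 2: 3 codewords.
Minimum distance d = smallest w > 0 with A_w > 0 = 2.
Sanity: Σ A_w = 4 = 2^2 = 4 ✓.


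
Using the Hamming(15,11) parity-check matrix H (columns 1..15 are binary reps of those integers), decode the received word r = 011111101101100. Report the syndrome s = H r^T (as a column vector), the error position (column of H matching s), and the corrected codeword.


s = (0, 0, 1, 1)^T, error position = 3, corrected codeword c = 010111101101100

Compute s = H r^T mod 2 one row at a time:
  s_1 = 0 + 1 + 1 + 0 + 1 + 1 + 0 + 0 = 4 ≡ 0 (mod 2).
  s_2 = 1 + 1 + 1 + 1 + 1 + 1 + 0 + 0 = 6 ≡ 0 (mod 2).
  s_3 = 1 + 1 + 1 + 1 + 1 + 0 + 0 + 0 = 5 ≡ 1 (mod 2).
  s_4 = 0 + 1 + 1 + 1 + 1 + 0 + 1 + 0 = 5 ≡ 1 (mod 2).
s = (0, 0, 1, 1)^T — this equals column 3 of H (binary 0011), so error is at position 3.
Correct: flip bit 3 of r = 011111101101100 to get c = 010111101101100.


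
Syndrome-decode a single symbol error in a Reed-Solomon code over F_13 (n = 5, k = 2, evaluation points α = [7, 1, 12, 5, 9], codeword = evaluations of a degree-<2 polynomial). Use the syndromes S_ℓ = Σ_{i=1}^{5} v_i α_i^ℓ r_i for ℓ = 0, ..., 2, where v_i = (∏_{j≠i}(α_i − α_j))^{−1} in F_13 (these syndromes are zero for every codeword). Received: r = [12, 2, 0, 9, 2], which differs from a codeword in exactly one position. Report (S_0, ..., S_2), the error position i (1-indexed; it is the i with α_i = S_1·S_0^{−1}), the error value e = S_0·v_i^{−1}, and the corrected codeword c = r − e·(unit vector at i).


S = (2, 2, 2), error at position 2, error magnitude e = 12, c = [12, 3, 0, 9, 2].

Step 1: column multipliers v_i = (∏_{j≠i}(α_i − α_j))^{−1} mod 13.
  i = 1 (α = 7): (7−1)(7−12)(7−5)(7−9) = 6·(−5)·2·(−2) = 120 ≡ 3, so v_1 = 3^{−1} = 9 (mod 13).
  i = 2 (α = 1): (1−7)(1−12)(1−5)(1−9) = (−6)·(−11)·(−4)·(−8) = 2112 ≡ 6, so v_2 = 6^{−1} = 11 (mod 13).
  i = 3 (α = 12): (12−7)(12−1)(12−5)(12−9) = 5·11·7·3 = 1155 ≡ 11, so v_3 = 11^{−1} = 6 (mod 13).
  i = 4 (α = 5): (5−7)(5−1)(5−12)(5−9) = (−2)·4·(−7)·(−4) = −224 ≡ 10, so v_4 = 10^{−1} = 4 (mod 13).
  i = 5 (α = 9): (9−7)(9−1)(9−12)(9−5) = 2·8·(−3)·4 = −192 ≡ 3, so v_5 = 3^{−1} = 9 (mod 13).
  v = [9, 11, 6, 4, 9].
Step 2: syndromes of r = [12, 2, 0, 9, 2] (all sums mod 13).
  S_0 = Σ v_i r_i = 9·12 + 11·2 + 6·0 + 4·9 + 9·2 = 184 ≡ 2.
  S_1 = Σ v_i α_i r_i = 9·7·12 + 11·1·2 + 6·12·0 + 4·5·9 + 9·9·2 = 1120 ≡ 2.
  α_i^2 mod 13 = [10, 1, 1, 12, 3].
  S_2 = Σ v_i α_i^2 r_i = 9·10·12 + 11·1·2 + 6·1·0 + 4·12·9 + 9·3·2 = 1588 ≡ 2.
  S = (2, 2, 2) ≠ 0, so r is not a codeword (an error is present).
Step 3: locate the error. For a single error e at position i, S_ℓ = v_i·e·α_i^ℓ, so α_err = S_1/S_0.
  S_0^{−1} = 2^{−1} = 7 (mod 13), so α_err = 2·7 = 14 ≡ 1 = α_2. Error position i = 2.
  Consistency check: S_2/S_1 = 2·7 = 14 ≡ 1 = α_err ✓ (single-error assumption holds).
Step 4: error magnitude e = S_0/v_2 = S_0·∏_{j≠2}(α_2 − α_j) = 2·6 = 12 ≡ 12 (mod 13).
Step 5: correct position 2: c_2 = r_2 − e = 2 − 12 ≡ 3 (mod 13). Hence c = [12, 3, 0, 9, 2].
  Check: interpolating c through the α_i gives m(x) = 8 + 8·x (degree < 2) with m(α_i) = c_i for every i, so c is indeed a codeword.


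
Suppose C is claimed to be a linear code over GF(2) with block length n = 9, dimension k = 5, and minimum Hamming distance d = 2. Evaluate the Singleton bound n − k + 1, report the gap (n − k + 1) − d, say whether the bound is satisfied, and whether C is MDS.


Singleton RHS = n − k + 1 = 5, slack = 3, bound satisfied, not MDS.

Singleton bound: d ≤ n − k + 1.
Here n = 9, k = 5, so n − k + 1 = 5.
Given d = 2, check d ≤ 5: YES.
Slack = (n − k + 1) − d = 3.
The code is NOT MDS (slack = 3 > 0).
Description: the claimed parameters are [9, 5, 2]_2; such a code would be non-MDS.


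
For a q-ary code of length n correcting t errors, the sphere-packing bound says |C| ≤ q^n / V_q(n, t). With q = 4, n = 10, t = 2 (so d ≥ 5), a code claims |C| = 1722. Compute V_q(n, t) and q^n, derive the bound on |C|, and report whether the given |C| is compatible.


V_q(n, t) = 436, q^n = 1048576, Hamming bound = 2404, |C| = 1722 ≤ bound (satisfied).

Step 1: Compute V_q(n, t) = Σ_{j=0}^2 C(n, j) (q−1)^j.
  j = 0: C(10,0)·(3)^0 = 1·1 = 1.
  j = 1: C(10,1)·(3)^1 = 10·3 = 30.
  j = 2: C(10,2)·(3)^2 = 45·9 = 405.
  V_q(n, t) = 1 + 30 + 405 = 436.
Step 2: q^n = 4^10 = 1048576.
Step 3: Hamming bound ⌊q^n / V_q(n,t)⌋ = ⌊1048576/436⌋ = 2404.
Step 4: Compare |C| = 1722 to 2404: satisfied.
The claimed |C| lies below the Hamming bound.


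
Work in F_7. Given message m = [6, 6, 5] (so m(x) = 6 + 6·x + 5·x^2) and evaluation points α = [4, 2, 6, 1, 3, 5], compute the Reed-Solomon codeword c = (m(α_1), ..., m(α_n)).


c = [5, 3, 5, 3, 6, 0]

Message polynomial: m(x) = 6 + 6·x + 5·x^2 (mod 7).
For each evaluation point α_i, compute m(α_i) mod 7:
  α_1 = 4: Horner steps 5 → 5 → 5, so m(4) = 5.
  α_2 = 2: Horner steps 5 → 2 → 3, so m(2) = 3.
  α_3 = 6: Horner steps 5 → 1 → 5, so m(6) = 5.
  α_4 = 1: Horner steps 5 → 4 → 3, so m(1) = 3.
  α_5 = 3: Horner steps 5 → 0 → 6, so m(3) = 6.
  α_6 = 5: Horner steps 5 → 3 → 0, so m(5) = 0.
Codeword c = [5, 3, 5, 3, 6, 0] ∈ F_7^6.


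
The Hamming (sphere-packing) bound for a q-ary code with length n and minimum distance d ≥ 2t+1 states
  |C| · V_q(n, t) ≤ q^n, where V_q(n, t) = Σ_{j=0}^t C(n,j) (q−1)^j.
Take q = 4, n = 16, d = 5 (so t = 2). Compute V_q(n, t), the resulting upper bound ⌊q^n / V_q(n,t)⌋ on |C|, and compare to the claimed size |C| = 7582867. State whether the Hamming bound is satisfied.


V_q(n, t) = 1129, q^n = 4294967296, Hamming bound = 3804222, |C| = 7582867 > bound (violated).

Step 1: Compute V_q(n, t) = Σ_{j=0}^2 C(n, j) (q−1)^j.
  j = 0: C(16,0)·(3)^0 = 1·1 = 1.
  j = 1: C(16,1)·(3)^1 = 16·3 = 48.
  j = 2: C(16,2)·(3)^2 = 120·9 = 1080.
  V_q(n, t) = 1 + 48 + 1080 = 1129.
Step 2: q^n = 4^16 = 4294967296.
Step 3: Hamming bound ⌊q^n / V_q(n,t)⌋ = ⌊4294967296/1129⌋ = 3804222.
Step 4: Compare |C| = 7582867 to 3804222: violated.
The claimed |C| lies above the Hamming bound, so no 4-ary code of length 16 with d ≥ 5 can have 7582867 codewords.


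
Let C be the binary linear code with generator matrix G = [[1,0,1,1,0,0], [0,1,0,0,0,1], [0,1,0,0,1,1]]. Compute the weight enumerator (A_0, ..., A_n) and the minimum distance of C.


Weight distribution: A_0 = 1, A_1 = 1, A_2 = 1, A_3 = 2, A_4 = 1, A_5 = 1, A_6 = 1. Minimum distance d = 1.

Enumerate all 2^3 = 8 messages m ∈ F_2^3.
For each, compute codeword c = mG in F_2^6, then tally its weight.
  m = 000 → c = 000000, weight = 0.
  m = 100 → c = 101100, weight = 3.
  m = 010 → c = 010001, weight = 2.
  m = 110 → c = 111101, weight = 5.
  m = 001 → c = 010011, weight = 3.
  m = 101 → c = 111111, weight = 6.
  m = 011 → c = 000010, weight = 1.
  m = 111 → c = 101110, weight = 4.
Tally weights:
  weight 0: 1 codewords.
  weight 1: 1 codewords.
  weight 2: 1 codewords.
  weight 3: 2 codewords.
  weight 4: 1 codewords.
  weight 5: 1 codewords.
  weight 6: 1 codewords.
Minimum distance d = smallest w > 0 with A_w > 0 = 1.
Sanity: Σ A_w = 8 = 2^3 = 8 ✓.


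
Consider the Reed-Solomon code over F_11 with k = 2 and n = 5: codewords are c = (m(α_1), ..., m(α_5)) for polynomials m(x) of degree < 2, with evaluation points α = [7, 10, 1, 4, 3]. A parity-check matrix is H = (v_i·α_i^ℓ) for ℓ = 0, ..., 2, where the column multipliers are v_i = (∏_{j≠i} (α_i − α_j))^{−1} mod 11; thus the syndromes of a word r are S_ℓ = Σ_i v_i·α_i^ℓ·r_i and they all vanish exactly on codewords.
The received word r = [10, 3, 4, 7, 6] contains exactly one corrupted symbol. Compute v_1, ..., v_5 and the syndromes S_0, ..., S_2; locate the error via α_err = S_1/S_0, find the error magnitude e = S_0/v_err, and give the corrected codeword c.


S = (1, 10, 1), error at position 2, error magnitude e = 1, c = [10, 2, 4, 7, 6].

Step 1: column multipliers v_i = (∏_{j≠i}(α_i − α_j))^{−1} mod 11.
  i = 1 (α = 7): (7−10)(7−1)(7−4)(7−3) = (−3)·6·3·4 = −216 ≡ 4, so v_1 = 4^{−1} = 3 (mod 11).
  i = 2 (α = 10): (10−7)(10−1)(10−4)(10−3) = 3·9·6·7 = 1134 ≡ 1, so v_2 = 1^{−1} = 1 (mod 11).
  i = 3 (α = 1): (1−7)(1−10)(1−4)(1−3) = (−6)·(−9)·(−3)·(−2) = 324 ≡ 5, so v_3 = 5^{−1} = 9 (mod 11).
  i = 4 (α = 4): (4−7)(4−10)(4−1)(4−3) = (−3)·(−6)·3·1 = 54 ≡ 10, so v_4 = 10^{−1} = 10 (mod 11).
  i = 5 (α = 3): (3−7)(3−10)(3−1)(3−4) = (−4)·(−7)·2·(−1) = −56 ≡ 10, so v_5 = 10^{−1} = 10 (mod 11).
  v = [3, 1, 9, 10, 10].
Step 2: syndromes of r = [10, 3, 4, 7, 6] (all sums mod 11).
  S_0 = Σ v_i r_i = 3·10 + 1·3 + 9·4 + 10·7 + 10·6 = 199 ≡ 1.
  S_1 = Σ v_i α_i r_i = 3·7·10 + 1·10·3 + 9·1·4 + 10·4·7 + 10·3·6 = 736 ≡ 10.
  α_i^2 mod 11 = [5, 1, 1, 5, 9].
  S_2 = Σ v_i α_i^2 r_i = 3·5·10 + 1·1·3 + 9·1·4 + 10·5·7 + 10·9·6 = 1079 ≡ 1.
  S = (1, 10, 1) ≠ 0, so r is not a codeword (an error is present).
Step 3: locate the error. For a single error e at position i, S_ℓ = v_i·e·α_i^ℓ, so α_err = S_1/S_0.
  S_0^{−1} = 1^{−1} = 1 (mod 11), so α_err = 10·1 = 10 ≡ 10 = α_2. Error position i = 2.
  Consistency check: S_2/S_1 = 1·10 = 10 ≡ 10 = α_err ✓ (single-error assumption holds).
Step 4: error magnitude e = S_0/v_2 = S_0·∏_{j≠2}(α_2 − α_j) = 1·1 = 1 ≡ 1 (mod 11).
Step 5: correct position 2: c_2 = r_2 − e = 3 − 1 ≡ 2 (mod 11). Hence c = [10, 2, 4, 7, 6].
  Check: interpolating c through the α_i gives m(x) = 3 + 1·x (degree < 2) with m(α_i) = c_i for every i, so c is indeed a codeword.


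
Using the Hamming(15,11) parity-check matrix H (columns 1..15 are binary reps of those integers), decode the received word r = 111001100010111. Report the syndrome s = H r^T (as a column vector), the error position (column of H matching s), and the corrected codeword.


s = (0, 1, 1, 0)^T, error position = 6, corrected codeword c = 111000100010111

Compute s = H r^T mod 2 one row at a time:
  s_1 = 0 + 0 + 0 + 1 + 0 + 1 + 1 + 1 = 4 ≡ 0 (mod 2).
  s_2 = 0 + 0 + 1 + 1 + 0 + 1 + 1 + 1 = 5 ≡ 1 (mod 2).
  s_3 = 1 + 1 + 1 + 1 + 0 + 1 + 1 + 1 = 7 ≡ 1 (mod 2).
  s_4 = 1 + 1 + 0 + 1 + 0 + 1 + 1 + 1 = 6 ≡ 0 (mod 2).
s = (0, 1, 1, 0)^T — this equals column 6 of H (binary 0110), so error is at position 6.
Correct: flip bit 6 of r = 111001100010111 to get c = 111000100010111.


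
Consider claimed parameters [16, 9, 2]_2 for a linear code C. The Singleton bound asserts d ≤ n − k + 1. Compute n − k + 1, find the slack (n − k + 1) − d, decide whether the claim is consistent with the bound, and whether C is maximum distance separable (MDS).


Singleton RHS = n − k + 1 = 8, slack = 6, bound satisfied, not MDS.

Singleton bound: d ≤ n − k + 1.
Here n = 16, k = 9, so n − k + 1 = 8.
Given d = 2, check d ≤ 8: YES.
Slack = (n − k + 1) − d = 6.
The code is NOT MDS (slack = 6 > 0).
Description: the claimed parameters are [16, 9, 2]_2; such a code would be non-MDS.


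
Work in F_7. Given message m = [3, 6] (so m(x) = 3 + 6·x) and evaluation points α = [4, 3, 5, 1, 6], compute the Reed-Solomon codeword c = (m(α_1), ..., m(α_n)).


c = [6, 0, 5, 2, 4]

Message polynomial: m(x) = 3 + 6·x (mod 7).
For each evaluation point α_i, compute m(α_i) mod 7:
  α_1 = 4: Horner steps 6 → 6, so m(4) = 6.
  α_2 = 3: Horner steps 6 → 0, so m(3) = 0.
  α_3 = 5: Horner steps 6 → 5, so m(5) = 5.
  α_4 = 1: Horner steps 6 → 2, so m(1) = 2.
  α_5 = 6: Horner steps 6 → 4, so m(6) = 4.
Codeword c = [6, 0, 5, 2, 4] ∈ F_7^5.


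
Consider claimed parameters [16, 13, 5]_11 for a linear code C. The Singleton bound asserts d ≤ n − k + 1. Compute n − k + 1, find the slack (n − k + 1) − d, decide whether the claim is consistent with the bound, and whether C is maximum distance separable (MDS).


Singleton RHS = n − k + 1 = 4, slack = -1, bound violated (no such code; not MDS).

Singleton bound: d ≤ n − k + 1.
Here n = 16, k = 13, so n − k + 1 = 4.
Given d = 5, check d ≤ 4: NO.
Slack = (n − k + 1) − d = -1.
The slack is negative: d = 5 exceeds n − k + 1 = 4 by 1, so the Singleton bound is violated and no linear [16, 13, 5]_11 code can exist. In particular it is not MDS (MDS requires d = n − k + 1 exactly).
Description: the claimed parameters are [16, 13, 5]_11; such a code would be impossible (violates the Singleton bound).


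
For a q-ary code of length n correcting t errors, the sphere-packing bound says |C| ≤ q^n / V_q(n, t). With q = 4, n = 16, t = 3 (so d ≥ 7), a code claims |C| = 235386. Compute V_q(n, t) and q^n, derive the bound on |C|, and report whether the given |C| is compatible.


V_q(n, t) = 16249, q^n = 4294967296, Hamming bound = 264321, |C| = 235386 ≤ bound (satisfied).

Step 1: Compute V_q(n, t) = Σ_{j=0}^3 C(n, j) (q−1)^j.
  j = 0: C(16,0)·(3)^0 = 1·1 = 1.
  j = 1: C(16,1)·(3)^1 = 16·3 = 48.
  j = 2: C(16,2)·(3)^2 = 120·9 = 1080.
  j = 3: C(16,3)·(3)^3 = 560·27 = 15120.
  V_q(n, t) = 1 + 48 + 1080 + 15120 = 16249.
Step 2: q^n = 4^16 = 4294967296.
Step 3: Hamming bound ⌊q^n / V_q(n,t)⌋ = ⌊4294967296/16249⌋ = 264321.
Step 4: Compare |C| = 235386 to 264321: satisfied.
The claimed |C| lies below the Hamming bound.


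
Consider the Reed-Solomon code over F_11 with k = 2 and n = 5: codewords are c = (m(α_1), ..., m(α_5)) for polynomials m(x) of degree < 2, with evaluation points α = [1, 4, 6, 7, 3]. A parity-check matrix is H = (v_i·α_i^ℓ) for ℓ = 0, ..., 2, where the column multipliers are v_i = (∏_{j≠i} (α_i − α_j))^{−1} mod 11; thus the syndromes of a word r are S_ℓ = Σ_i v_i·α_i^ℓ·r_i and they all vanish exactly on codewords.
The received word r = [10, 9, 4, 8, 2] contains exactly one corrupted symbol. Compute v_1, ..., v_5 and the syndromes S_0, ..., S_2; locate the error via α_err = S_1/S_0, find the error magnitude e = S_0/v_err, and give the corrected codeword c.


S = (1, 6, 3), error at position 3, error magnitude e = 3, c = [10, 9, 1, 8, 2].

Step 1: column multipliers v_i = (∏_{j≠i}(α_i − α_j))^{−1} mod 11.
  i = 1 (α = 1): (1−4)(1−6)(1−7)(1−3) = (−3)·(−5)·(−6)·(−2) = 180 ≡ 4, so v_1 = 4^{−1} = 3 (mod 11).
  i = 2 (α = 4): (4−1)(4−6)(4−7)(4−3) = 3·(−2)·(−3)·1 = 18 ≡ 7, so v_2 = 7^{−1} = 8 (mod 11).
  i = 3 (α = 6): (6−1)(6−4)(6−7)(6−3) = 5·2·(−1)·3 = −30 ≡ 3, so v_3 = 3^{−1} = 4 (mod 11).
  i = 4 (α = 7): (7−1)(7−4)(7−6)(7−3) = 6·3·1·4 = 72 ≡ 6, so v_4 = 6^{−1} = 2 (mod 11).
  i = 5 (α = 3): (3−1)(3−4)(3−6)(3−7) = 2·(−1)·(−3)·(−4) = −24 ≡ 9, so v_5 = 9^{−1} = 5 (mod 11).
  v = [3, 8, 4, 2, 5].
Step 2: syndromes of r = [10, 9, 4, 8, 2] (all sums mod 11).
  S_0 = Σ v_i r_i = 3·10 + 8·9 + 4·4 + 2·8 + 5·2 = 144 ≡ 1.
  S_1 = Σ v_i α_i r_i = 3·1·10 + 8·4·9 + 4·6·4 + 2·7·8 + 5·3·2 = 556 ≡ 6.
  α_i^2 mod 11 = [1, 5, 3, 5, 9].
  S_2 = Σ v_i α_i^2 r_i = 3·1·10 + 8·5·9 + 4·3·4 + 2·5·8 + 5·9·2 = 608 ≡ 3.
  S = (1, 6, 3) ≠ 0, so r is not a codeword (an error is present).
Step 3: locate the error. For a single error e at position i, S_ℓ = v_i·e·α_i^ℓ, so α_err = S_1/S_0.
  S_0^{−1} = 1^{−1} = 1 (mod 11), so α_err = 6·1 = 6 ≡ 6 = α_3. Error position i = 3.
  Consistency check: S_2/S_1 = 3·2 = 6 ≡ 6 = α_err ✓ (single-error assumption holds).
Step 4: error magnitude e = S_0/v_3 = S_0·∏_{j≠3}(α_3 − α_j) = 1·3 = 3 ≡ 3 (mod 11).
Step 5: correct position 3: c_3 = r_3 − e = 4 − 3 ≡ 1 (mod 11). Hence c = [10, 9, 1, 8, 2].
  Check: interpolating c through the α_i gives m(x) = 3 + 7·x (degree < 2) with m(α_i) = c_i for every i, so c is indeed a codeword.


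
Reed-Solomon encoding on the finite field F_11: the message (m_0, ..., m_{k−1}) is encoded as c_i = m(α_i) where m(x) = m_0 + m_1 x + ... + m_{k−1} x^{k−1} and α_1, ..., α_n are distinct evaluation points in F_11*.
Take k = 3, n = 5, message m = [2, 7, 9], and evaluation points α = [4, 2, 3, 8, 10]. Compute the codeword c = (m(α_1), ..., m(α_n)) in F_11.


c = [9, 8, 5, 7, 4]

Message polynomial: m(x) = 2 + 7·x + 9·x^2 (mod 11).
For each evaluation point α_i, compute m(α_i) mod 11:
  α_1 = 4: Horner steps 9 → 10 → 9, so m(4) = 9.
  α_2 = 2: Horner steps 9 → 3 → 8, so m(2) = 8.
  α_3 = 3: Horner steps 9 → 1 → 5, so m(3) = 5.
  α_4 = 8: Horner steps 9 → 2 → 7, so m(8) = 7.
  α_5 = 10: Horner steps 9 → 9 → 4, so m(10) = 4.
Codeword c = [9, 8, 5, 7, 4] ∈ F_11^5.


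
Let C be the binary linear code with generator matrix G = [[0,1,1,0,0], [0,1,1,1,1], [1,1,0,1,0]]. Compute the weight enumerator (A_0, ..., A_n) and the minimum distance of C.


Weight distribution: A_0 = 1, A_2 = 2, A_3 = 4, A_4 = 1. Minimum distance d = 2.

Enumerate all 2^3 = 8 messages m ∈ F_2^3.
For each, compute codeword c = mG in F_2^5, then tally its weight.
  m = 000 → c = 00000, weight = 0.
  m = 100 → c = 01100, weight = 2.
  m = 010 → c = 01111, weight = 4.
  m = 110 → c = 00011, weight = 2.
  m = 001 → c = 11010, weight = 3.
  m = 101 → c = 10110, weight = 3.
  m = 011 → c = 10101, weight = 3.
  m = 111 → c = 11001, weight = 3.
Tally weights:
  weight 0: 1 codewords.
  weight 2: 2 codewords.
  weight 3: 4 codewords.
  weight 4: 1 codewords.
Minimum distance d = smallest w > 0 with A_w > 0 = 2.
Sanity: Σ A_w = 8 = 2^3 = 8 ✓.


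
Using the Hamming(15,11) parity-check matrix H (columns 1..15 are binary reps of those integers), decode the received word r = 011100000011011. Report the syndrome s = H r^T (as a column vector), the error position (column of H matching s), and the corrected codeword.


s = (0, 0, 1, 1)^T, error position = 3, corrected codeword c = 010100000011011

Compute s = H r^T mod 2 one row at a time:
  s_1 = 0 + 0 + 0 + 1 + 1 + 0 + 1 + 1 = 4 ≡ 0 (mod 2).
  s_2 = 1 + 0 + 0 + 0 + 1 + 0 + 1 + 1 = 4 ≡ 0 (mod 2).
  s_3 = 1 + 1 + 0 + 0 + 0 + 1 + 1 + 1 = 5 ≡ 1 (mod 2).
  s_4 = 0 + 1 + 0 + 0 + 0 + 1 + 0 + 1 = 3 ≡ 1 (mod 2).
s = (0, 0, 1, 1)^T — this equals column 3 of H (binary 0011), so error is at position 3.
Correct: flip bit 3 of r = 011100000011011 to get c = 010100000011011.


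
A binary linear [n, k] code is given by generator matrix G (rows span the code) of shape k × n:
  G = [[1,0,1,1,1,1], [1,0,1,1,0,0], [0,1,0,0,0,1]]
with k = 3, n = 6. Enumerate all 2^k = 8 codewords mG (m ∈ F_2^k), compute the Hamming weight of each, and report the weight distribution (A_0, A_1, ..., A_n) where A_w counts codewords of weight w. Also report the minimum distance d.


Weight distribution: A_0 = 1, A_2 = 3, A_3 = 1, A_5 = 3. Minimum distance d = 2.

Enumerate all 2^3 = 8 messages m ∈ F_2^3.
For each, compute codeword c = mG in F_2^6, then tally its weight.
  m = 000 → c = 000000, weight = 0.
  m = 100 → c = 101111, weight = 5.
  m = 010 → c = 101100, weight = 3.
  m = 110 → c = 000011, weight = 2.
  m = 001 → c = 010001, weight = 2.
  m = 101 → c = 111110, weight = 5.
  m = 011 → c = 111101, weight = 5.
  m = 111 → c = 010010, weight = 2.
Tally weights:
  weight 0: 1 codewords.
  weight 2: 3 codewords.
  weight 3: 1 codewords.
  weight 5: 3 codewords.
Minimum distance d = smallest w > 0 with A_w > 0 = 2.
Sanity: Σ A_w = 8 = 2^3 = 8 ✓.


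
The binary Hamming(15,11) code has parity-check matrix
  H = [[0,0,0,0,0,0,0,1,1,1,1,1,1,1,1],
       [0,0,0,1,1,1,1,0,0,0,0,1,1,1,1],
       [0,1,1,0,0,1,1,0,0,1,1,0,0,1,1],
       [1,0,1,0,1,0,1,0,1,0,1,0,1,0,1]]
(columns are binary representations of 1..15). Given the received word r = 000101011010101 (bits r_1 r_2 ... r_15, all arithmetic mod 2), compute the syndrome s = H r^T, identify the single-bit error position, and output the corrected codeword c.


s = (1, 0, 1, 0)^T, error position = 10, corrected codeword c = 000101011110101

Compute s = H r^T mod 2 one row at a time:
  s_1 = 1 + 1 + 0 + 1 + 0 + 1 + 0 + 1 = 5 ≡ 1 (mod 2).
  s_2 = 1 + 0 + 1 + 0 + 0 + 1 + 0 + 1 = 4 ≡ 0 (mod 2).
  s_3 = 0 + 0 + 1 + 0 + 0 + 1 + 0 + 1 = 3 ≡ 1 (mod 2).
  s_4 = 0 + 0 + 0 + 0 + 1 + 1 + 1 + 1 = 4 ≡ 0 (mod 2).
s = (1, 0, 1, 0)^T — this equals column 10 of H (binary 1010), so error is at position 10.
Correct: flip bit 10 of r = 000101011010101 to get c = 000101011110101.


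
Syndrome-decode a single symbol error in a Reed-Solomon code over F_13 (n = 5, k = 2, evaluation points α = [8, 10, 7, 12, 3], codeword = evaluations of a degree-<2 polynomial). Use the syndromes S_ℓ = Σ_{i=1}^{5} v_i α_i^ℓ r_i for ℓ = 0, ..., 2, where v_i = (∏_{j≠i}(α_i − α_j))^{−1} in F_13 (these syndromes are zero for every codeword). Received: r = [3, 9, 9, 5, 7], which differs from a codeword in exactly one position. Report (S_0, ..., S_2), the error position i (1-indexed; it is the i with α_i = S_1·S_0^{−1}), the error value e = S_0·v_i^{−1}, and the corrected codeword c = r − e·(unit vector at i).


S = (10, 9, 12), error at position 2, error magnitude e = 5, c = [3, 4, 9, 5, 7].

Step 1: column multipliers v_i = (∏_{j≠i}(α_i − α_j))^{−1} mod 13.
  i = 1 (α = 8): (8−10)(8−7)(8−12)(8−3) = (−2)·1·(−4)·5 = 40 ≡ 1, so v_1 = 1^{−1} = 1 (mod 13).
  i = 2 (α = 10): (10−8)(10−7)(10−12)(10−3) = 2·3·(−2)·7 = −84 ≡ 7, so v_2 = 7^{−1} = 2 (mod 13).
  i = 3 (α = 7): (7−8)(7−10)(7−12)(7−3) = (−1)·(−3)·(−5)·4 = −60 ≡ 5, so v_3 = 5^{−1} = 8 (mod 13).
  i = 4 (α = 12): (12−8)(12−10)(12−7)(12−3) = 4·2·5·9 = 360 ≡ 9, so v_4 = 9^{−1} = 3 (mod 13).
  i = 5 (α = 3): (3−8)(3−10)(3−7)(3−12) = (−5)·(−7)·(−4)·(−9) = 1260 ≡ 12, so v_5 = 12^{−1} = 12 (mod 13).
  v = [1, 2, 8, 3, 12].
Step 2: syndromes of r = [3, 9, 9, 5, 7] (all sums mod 13).
  S_0 = Σ v_i r_i = 1·3 + 2·9 + 8·9 + 3·5 + 12·7 = 192 ≡ 10.
  S_1 = Σ v_i α_i r_i = 1·8·3 + 2·10·9 + 8·7·9 + 3·12·5 + 12·3·7 = 1140 ≡ 9.
  α_i^2 mod 13 = [12, 9, 10, 1, 9].
  S_2 = Σ v_i α_i^2 r_i = 1·12·3 + 2·9·9 + 8·10·9 + 3·1·5 + 12·9·7 = 1689 ≡ 12.
  S = (10, 9, 12) ≠ 0, so r is not a codeword (an error is present).
Step 3: locate the error. For a single error e at position i, S_ℓ = v_i·e·α_i^ℓ, so α_err = S_1/S_0.
  S_0^{−1} = 10^{−1} = 4 (mod 13), so α_err = 9·4 = 36 ≡ 10 = α_2. Error position i = 2.
  Consistency check: S_2/S_1 = 12·3 = 36 ≡ 10 = α_err ✓ (single-error assumption holds).
Step 4: error magnitude e = S_0/v_2 = S_0·∏_{j≠2}(α_2 − α_j) = 10·7 = 70 ≡ 5 (mod 13).
Step 5: correct position 2: c_2 = r_2 − e = 9 − 5 ≡ 4 (mod 13). Hence c = [3, 4, 9, 5, 7].
  Check: interpolating c through the α_i gives m(x) = 12 + 7·x (degree < 2) with m(α_i) = c_i for every i, so c is indeed a codeword.


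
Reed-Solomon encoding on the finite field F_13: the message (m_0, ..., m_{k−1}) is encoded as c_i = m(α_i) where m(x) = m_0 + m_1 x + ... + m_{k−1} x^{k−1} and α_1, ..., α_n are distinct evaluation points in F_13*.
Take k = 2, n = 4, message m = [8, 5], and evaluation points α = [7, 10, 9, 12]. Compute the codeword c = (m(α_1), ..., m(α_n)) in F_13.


c = [4, 6, 1, 3]

Message polynomial: m(x) = 8 + 5·x (mod 13).
For each evaluation point α_i, compute m(α_i) mod 13:
  α_1 = 7: Horner steps 5 → 4, so m(7) = 4.
  α_2 = 10: Horner steps 5 → 6, so m(10) = 6.
  α_3 = 9: Horner steps 5 → 1, so m(9) = 1.
  α_4 = 12: Horner steps 5 → 3, so m(12) = 3.
Codeword c = [4, 6, 1, 3] ∈ F_13^4.


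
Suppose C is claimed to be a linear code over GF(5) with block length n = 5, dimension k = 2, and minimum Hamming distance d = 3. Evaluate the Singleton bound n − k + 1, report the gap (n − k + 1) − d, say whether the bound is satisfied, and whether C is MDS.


Singleton RHS = n − k + 1 = 4, slack = 1, bound satisfied, not MDS.

Singleton bound: d ≤ n − k + 1.
Here n = 5, k = 2, so n − k + 1 = 4.
Given d = 3, check d ≤ 4: YES.
Slack = (n − k + 1) − d = 1.
The code is NOT MDS (slack = 1 > 0).
Description: the claimed parameters are [5, 2, 3]_5; such a code would be non-MDS.


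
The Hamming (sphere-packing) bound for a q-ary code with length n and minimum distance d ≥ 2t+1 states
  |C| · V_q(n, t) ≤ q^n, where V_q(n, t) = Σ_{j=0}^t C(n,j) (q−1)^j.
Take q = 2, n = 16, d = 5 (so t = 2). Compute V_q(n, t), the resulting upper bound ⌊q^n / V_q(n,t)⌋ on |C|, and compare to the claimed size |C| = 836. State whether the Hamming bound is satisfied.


V_q(n, t) = 137, q^n = 65536, Hamming bound = 478, |C| = 836 > bound (violated).

Step 1: Compute V_q(n, t) = Σ_{j=0}^2 C(n, j) (q−1)^j.
  j = 0: C(16,0)·(1)^0 = 1·1 = 1.
  j = 1: C(16,1)·(1)^1 = 16·1 = 16.
  j = 2: C(16,2)·(1)^2 = 120·1 = 120.
  V_q(n, t) = 1 + 16 + 120 = 137.
Step 2: q^n = 2^16 = 65536.
Step 3: Hamming bound ⌊q^n / V_q(n,t)⌋ = ⌊65536/137⌋ = 478.
Step 4: Compare |C| = 836 to 478: violated.
The claimed |C| lies above the Hamming bound, so no 2-ary code of length 16 with d ≥ 5 can have 836 codewords.


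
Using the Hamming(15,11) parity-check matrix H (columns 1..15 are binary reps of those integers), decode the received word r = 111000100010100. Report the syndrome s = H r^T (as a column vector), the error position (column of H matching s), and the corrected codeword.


s = (0, 0, 0, 1)^T, error position = 1, corrected codeword c = 011000100010100

Compute s = H r^T mod 2 one row at a time:
  s_1 = 0 + 0 + 0 + 1 + 0 + 1 + 0 + 0 = 2 ≡ 0 (mod 2).
  s_2 = 0 + 0 + 0 + 1 + 0 + 1 + 0 + 0 = 2 ≡ 0 (mod 2).
  s_3 = 1 + 1 + 0 + 1 + 0 + 1 + 0 + 0 = 4 ≡ 0 (mod 2).
  s_4 = 1 + 1 + 0 + 1 + 0 + 1 + 1 + 0 = 5 ≡ 1 (mod 2).
s = (0, 0, 0, 1)^T — this equals column 1 of H (binary 0001), so error is at position 1.
Correct: flip bit 1 of r = 111000100010100 to get c = 011000100010100.


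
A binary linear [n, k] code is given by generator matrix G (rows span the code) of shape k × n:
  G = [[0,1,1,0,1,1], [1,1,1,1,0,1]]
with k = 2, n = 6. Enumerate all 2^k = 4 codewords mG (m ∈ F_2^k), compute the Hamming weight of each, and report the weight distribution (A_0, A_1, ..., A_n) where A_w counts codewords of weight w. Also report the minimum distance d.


Weight distribution: A_0 = 1, A_3 = 1, A_4 = 1, A_5 = 1. Minimum distance d = 3.

Enumerate all 2^2 = 4 messages m ∈ F_2^2.
For each, compute codeword c = mG in F_2^6, then tally its weight.
  m = 00 → c = 000000, weight = 0.
  m = 10 → c = 011011, weight = 4.
  m = 01 → c = 111101, weight = 5.
  m = 11 → c = 100110, weight = 3.
Tally weights:
  weight 0: 1 codewords.
  weight 3: 1 codewords.
  weight 4: 1 codewords.
  weight 5: 1 codewords.
Minimum distance d = smallest w > 0 with A_w > 0 = 3.
Sanity: Σ A_w = 4 = 2^2 = 4 ✓.


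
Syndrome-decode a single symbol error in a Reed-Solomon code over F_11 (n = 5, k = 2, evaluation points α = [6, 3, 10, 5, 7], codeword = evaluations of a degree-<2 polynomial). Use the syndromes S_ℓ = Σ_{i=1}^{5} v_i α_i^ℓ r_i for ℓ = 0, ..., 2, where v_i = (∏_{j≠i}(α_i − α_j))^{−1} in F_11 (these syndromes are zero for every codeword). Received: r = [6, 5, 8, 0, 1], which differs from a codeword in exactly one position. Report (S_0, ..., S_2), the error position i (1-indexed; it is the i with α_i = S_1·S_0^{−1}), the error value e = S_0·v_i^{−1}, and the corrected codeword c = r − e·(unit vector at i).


S = (2, 6, 7), error at position 2, error magnitude e = 6, c = [6, 10, 8, 0, 1].

Step 1: column multipliers v_i = (∏_{j≠i}(α_i − α_j))^{−1} mod 11.
  i = 1 (α = 6): (6−3)(6−10)(6−5)(6−7) = 3·(−4)·1·(−1) = 12 ≡ 1, so v_1 = 1^{−1} = 1 (mod 11).
  i = 2 (α = 3): (3−6)(3−10)(3−5)(3−7) = (−3)·(−7)·(−2)·(−4) = 168 ≡ 3, so v_2 = 3^{−1} = 4 (mod 11).
  i = 3 (α = 10): (10−6)(10−3)(10−5)(10−7) = 4·7·5·3 = 420 ≡ 2, so v_3 = 2^{−1} = 6 (mod 11).
  i = 4 (α = 5): (5−6)(5−3)(5−10)(5−7) = (−1)·2·(−5)·(−2) = −20 ≡ 2, so v_4 = 2^{−1} = 6 (mod 11).
  i = 5 (α = 7): (7−6)(7−3)(7−10)(7−5) = 1·4·(−3)·2 = −24 ≡ 9, so v_5 = 9^{−1} = 5 (mod 11).
  v = [1, 4, 6, 6, 5].
Step 2: syndromes of r = [6, 5, 8, 0, 1] (all sums mod 11).
  S_0 = Σ v_i r_i = 1·6 + 4·5 + 6·8 + 6·0 + 5·1 = 79 ≡ 2.
  S_1 = Σ v_i α_i r_i = 1·6·6 + 4·3·5 + 6·10·8 + 6·5·0 + 5·7·1 = 611 ≡ 6.
  α_i^2 mod 11 = [3, 9, 1, 3, 5].
  S_2 = Σ v_i α_i^2 r_i = 1·3·6 + 4·9·5 + 6·1·8 + 6·3·0 + 5·5·1 = 271 ≡ 7.
  S = (2, 6, 7) ≠ 0, so r is not a codeword (an error is present).
Step 3: locate the error. For a single error e at position i, S_ℓ = v_i·e·α_i^ℓ, so α_err = S_1/S_0.
  S_0^{−1} = 2^{−1} = 6 (mod 11), so α_err = 6·6 = 36 ≡ 3 = α_2. Error position i = 2.
  Consistency check: S_2/S_1 = 7·2 = 14 ≡ 3 = α_err ✓ (single-error assumption holds).
Step 4: error magnitude e = S_0/v_2 = S_0·∏_{j≠2}(α_2 − α_j) = 2·3 = 6 ≡ 6 (mod 11).
Step 5: correct position 2: c_2 = r_2 − e = 5 − 6 ≡ 10 (mod 11). Hence c = [6, 10, 8, 0, 1].
  Check: interpolating c through the α_i gives m(x) = 3 + 6·x (degree < 2) with m(α_i) = c_i for every i, so c is indeed a codeword.


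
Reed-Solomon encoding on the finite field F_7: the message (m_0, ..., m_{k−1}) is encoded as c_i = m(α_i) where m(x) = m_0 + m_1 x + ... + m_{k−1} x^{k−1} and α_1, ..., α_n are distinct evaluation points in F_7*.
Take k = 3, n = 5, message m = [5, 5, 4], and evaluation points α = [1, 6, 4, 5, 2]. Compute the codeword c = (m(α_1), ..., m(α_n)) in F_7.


c = [0, 4, 5, 4, 3]

Message polynomial: m(x) = 5 + 5·x + 4·x^2 (mod 7).
For each evaluation point α_i, compute m(α_i) mod 7:
  α_1 = 1: Horner steps 4 → 2 → 0, so m(1) = 0.
  α_2 = 6: Horner steps 4 → 1 → 4, so m(6) = 4.
  α_3 = 4: Horner steps 4 → 0 → 5, so m(4) = 5.
  α_4 = 5: Horner steps 4 → 4 → 4, so m(5) = 4.
  α_5 = 2: Horner steps 4 → 6 → 3, so m(2) = 3.
Codeword c = [0, 4, 5, 4, 3] ∈ F_7^5.


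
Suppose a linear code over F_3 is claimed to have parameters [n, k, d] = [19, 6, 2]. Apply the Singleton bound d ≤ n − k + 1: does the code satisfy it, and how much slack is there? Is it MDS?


Singleton RHS = n − k + 1 = 14, slack = 12, bound satisfied, not MDS.

Singleton bound: d ≤ n − k + 1.
Here n = 19, k = 6, so n − k + 1 = 14.
Given d = 2, check d ≤ 14: YES.
Slack = (n − k + 1) − d = 12.
The code is NOT MDS (slack = 12 > 0).
Description: the claimed parameters are [19, 6, 2]_3; such a code would be non-MDS.


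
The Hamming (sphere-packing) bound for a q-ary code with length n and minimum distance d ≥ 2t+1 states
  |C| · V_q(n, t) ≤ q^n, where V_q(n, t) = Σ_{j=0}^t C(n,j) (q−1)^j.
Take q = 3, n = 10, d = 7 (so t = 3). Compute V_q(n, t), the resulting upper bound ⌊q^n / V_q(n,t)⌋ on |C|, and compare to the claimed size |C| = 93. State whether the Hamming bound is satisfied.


V_q(n, t) = 1161, q^n = 59049, Hamming bound = 50, |C| = 93 > bound (violated).

Step 1: Compute V_q(n, t) = Σ_{j=0}^3 C(n, j) (q−1)^j.
  j = 0: C(10,0)·(2)^0 = 1·1 = 1.
  j = 1: C(10,1)·(2)^1 = 10·2 = 20.
  j = 2: C(10,2)·(2)^2 = 45·4 = 180.
  j = 3: C(10,3)·(2)^3 = 120·8 = 960.
  V_q(n, t) = 1 + 20 + 180 + 960 = 1161.
Step 2: q^n = 3^10 = 59049.
Step 3: Hamming bound ⌊q^n / V_q(n,t)⌋ = ⌊59049/1161⌋ = 50.
Step 4: Compare |C| = 93 to 50: violated.
The claimed |C| lies above the Hamming bound, so no 3-ary code of length 10 with d ≥ 7 can have 93 codewords.
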